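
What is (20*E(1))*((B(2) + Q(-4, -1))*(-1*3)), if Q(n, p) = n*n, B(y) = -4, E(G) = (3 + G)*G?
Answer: -2880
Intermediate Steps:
E(G) = G*(3 + G)
Q(n, p) = n²
(20*E(1))*((B(2) + Q(-4, -1))*(-1*3)) = (20*(1*(3 + 1)))*((-4 + (-4)²)*(-1*3)) = (20*(1*4))*((-4 + 16)*(-3)) = (20*4)*(12*(-3)) = 80*(-36) = -2880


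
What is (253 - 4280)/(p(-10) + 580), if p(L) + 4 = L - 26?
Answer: -4027/540 ≈ -7.4574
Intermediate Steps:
p(L) = -30 + L (p(L) = -4 + (L - 26) = -4 + (-26 + L) = -30 + L)
(253 - 4280)/(p(-10) + 580) = (253 - 4280)/((-30 - 10) + 580) = -4027/(-40 + 580) = -4027/540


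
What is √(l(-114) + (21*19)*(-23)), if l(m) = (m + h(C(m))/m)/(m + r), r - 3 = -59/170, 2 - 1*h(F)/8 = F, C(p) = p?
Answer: I*√10682031906836373/1078953 ≈ 95.791*I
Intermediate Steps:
h(F) = 16 - 8*F
r = 451/170 (r = 3 - 59/170 = 451/170 ≈ 2.6529)
l(m) = (m + (16 - 8*m)/m)/(451/170 + m) (l(m) = (m + (16 - 8*m)/m)/(m + 451/170) = (m + (16 - 8*m)/m)/(451/170 + m))
√(l(-114) + (21*19)*(-23)) = √(170*(16 + (-114)² - 8*(-114))/(-114*(451 + 170*(-114))) + (21*19)*(-23)) = √(170*(-1/114)*(16 + 12996 + 912)/(451 - 19380) + 399*(-23)) = √(170*(-1/114)*13924/(-18929) - 9177) = √(170*(-1/114)*(-1/18929)*13924 - 9177) = √(1183540/1078953 - 9177) = √(-9900368141/1078953) = I*√10682031906836373/1078953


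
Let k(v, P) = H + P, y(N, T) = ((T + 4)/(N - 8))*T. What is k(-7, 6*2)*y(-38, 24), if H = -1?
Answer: -3696/23 ≈ -160.70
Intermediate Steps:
y(N, T) = T*(4 + T)/(-8 + N) (y(N, T) = ((4 + T)/(-8 + N))*T = T*(4 + T)/(-8 + N))
k(v, P) = -1 + P
k(-7, 6*2)*y(-38, 24) = (-1 + 6*2)*(24*(4 + 24)/(-8 - 38)) = (-1 + 12)*(24*28/(-46)) = 11*(24*(-1/46)*28) = 11*(-336/23) = -3696/23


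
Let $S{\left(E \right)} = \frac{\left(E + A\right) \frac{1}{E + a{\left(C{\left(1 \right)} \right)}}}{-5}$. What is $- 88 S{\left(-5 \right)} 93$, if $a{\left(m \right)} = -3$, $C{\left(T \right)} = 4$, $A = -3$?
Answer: $\frac{8184}{5} \approx 1636.8$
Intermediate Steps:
$S{\left(E \right)} = - \frac{1}{5}$ ($S{\left(E \right)} = \frac{\left(E - 3\right) \frac{1}{E - 3}}{-5} = \frac{-3 + E}{-3 + E} \left(- \frac{1}{5}\right) = 1 \left(- \frac{1}{5}\right) = - \frac{1}{5}$)
$- 88 S{\left(-5 \right)} 93 = \left(-88\right) \left(- \frac{1}{5}\right) 93 = \frac{88}{5} \cdot 93 = \frac{8184}{5}$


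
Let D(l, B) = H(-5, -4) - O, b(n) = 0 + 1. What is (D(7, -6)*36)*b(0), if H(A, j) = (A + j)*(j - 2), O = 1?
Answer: 1908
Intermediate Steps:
b(n) = 1
H(A, j) = (-2 + j)*(A + j) (H(A, j) = (A + j)*(-2 + j) = (-2 + j)*(A + j))
D(l, B) = 53 (D(l, B) = ((-4)**2 - 2*(-5) - 2*(-4) - 5*(-4)) - 1*1 = (16 + 10 + 8 + 20) - 1 = 54 - 1 = 53)
(D(7, -6)*36)*b(0) = (53*36)*1 = 1908*1 = 1908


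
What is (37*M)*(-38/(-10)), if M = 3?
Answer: 2109/5 ≈ 421.80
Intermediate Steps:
(37*M)*(-38/(-10)) = (37*3)*(-38/(-10)) = 111*(-38*(-⅒)) = 111*(19/5) = 2109/5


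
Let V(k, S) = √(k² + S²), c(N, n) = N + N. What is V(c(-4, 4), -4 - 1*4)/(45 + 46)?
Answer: 8*√2/91 ≈ 0.12433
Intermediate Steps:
c(N, n) = 2*N
V(k, S) = √(S² + k²)
V(c(-4, 4), -4 - 1*4)/(45 + 46) = √((-4 - 1*4)² + (2*(-4))²)/(45 + 46) = √((-4 - 4)² + (-8)²)/91 = √((-8)² + 64)*(1/91) = √(64 + 64)*(1/91) = √128*(1/91) = (8*√2)*(1/91) = 8*√2/91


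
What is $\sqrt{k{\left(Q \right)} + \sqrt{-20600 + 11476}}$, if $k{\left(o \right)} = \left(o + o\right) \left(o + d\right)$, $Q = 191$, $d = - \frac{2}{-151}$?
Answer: $\frac{\sqrt{1663721926 + 45602 i \sqrt{2281}}}{151} \approx 270.12 + 0.17681 i$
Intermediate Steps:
$d = \frac{2}{151}$ ($d = \left(-2\right) \left(- \frac{1}{151}\right) = \frac{2}{151} \approx 0.013245$)
$k{\left(o \right)} = 2 o \left(\frac{2}{151} + o\right)$ ($k{\left(o \right)} = \left(o + o\right) \left(o + \frac{2}{151}\right) = 2 o \left(\frac{2}{151} + o\right)$)
$\sqrt{k{\left(Q \right)} + \sqrt{-20600 + 11476}} = \sqrt{\frac{2}{151} \cdot 191 \left(2 + 151 \cdot 191\right) + \sqrt{-20600 + 11476}} = \sqrt{\frac{2}{151} \cdot 191 \left(2 + 28841\right) + \sqrt{-9124}} = \sqrt{\frac{2}{151} \cdot 191 \cdot 28843 + 2 i \sqrt{2281}} = \sqrt{\frac{11018026}{151} + 2 i \sqrt{2281}}$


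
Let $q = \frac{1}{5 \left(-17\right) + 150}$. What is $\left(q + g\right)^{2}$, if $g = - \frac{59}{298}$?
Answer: $\frac{12510369}{375196900} \approx 0.033343$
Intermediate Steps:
$q = \frac{1}{65}$ ($q = \frac{1}{-85 + 150} = \frac{1}{65} \approx 0.015385$)
$g = - \frac{59}{298}$ ($g = \left(-59\right) \frac{1}{298} = - \frac{59}{298} \approx -0.19799$)
$\left(q + g\right)^{2} = \left(\frac{1}{65} - \frac{59}{298}\right)^{2} = \left(- \frac{3537}{19370}\right)^{2} = \frac{12510369}{375196900}$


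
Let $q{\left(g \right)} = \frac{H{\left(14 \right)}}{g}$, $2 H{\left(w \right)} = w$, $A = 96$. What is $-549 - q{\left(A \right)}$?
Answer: $- \frac{52711}{96} \approx -549.07$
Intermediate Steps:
$H{\left(w \right)} = \frac{w}{2}$
$q{\left(g \right)} = \frac{7}{g}$ ($q{\left(g \right)} = \frac{\frac{1}{2} \cdot 14}{g} = \frac{7}{g}$)
$-549 - q{\left(A \right)} = -549 - \frac{7}{96} = - \frac{52711}{96}$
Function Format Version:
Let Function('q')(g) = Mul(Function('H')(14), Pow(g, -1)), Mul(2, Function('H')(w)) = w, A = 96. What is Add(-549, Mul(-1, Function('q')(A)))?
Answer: Rational(-52711, 96) ≈ -549.07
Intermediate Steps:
Function('H')(w) = Mul(Rational(1, 2), w)
Function('q')(g) = Mul(7, Pow(g, -1)) (Function('q')(g) = Mul(Mul(Rational(1, 2), 14), Pow(g, -1)) = Mul(7, Pow(g, -1)))
Add(-549, Mul(-1, Function('q')(A))) = Add(-549, Mul(-1, Mul(7, Pow(96, -1)))) = Add(-549, Mul(-1, Mul(7, Rational(1, 96)))) = Add(-549, Mul(-1, Rational(7, 96))) = Add(-549, Rational(-7, 96)) = Rational(-52711, 96)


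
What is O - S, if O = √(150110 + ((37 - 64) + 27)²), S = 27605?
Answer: -27605 + √150110 ≈ -27218.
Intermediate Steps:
O = √150110 (O = √(150110 + (-27 + 27)²) = √(150110 + 0²) = √(150110 + 0) = √150110 ≈ 387.44)
O - S = √150110 - 1*27605 = √150110 - 27605 = -27605 + √150110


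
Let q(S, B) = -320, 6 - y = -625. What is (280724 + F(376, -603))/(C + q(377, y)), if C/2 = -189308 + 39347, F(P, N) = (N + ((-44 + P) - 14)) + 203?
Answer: -140321/150121 ≈ -0.93472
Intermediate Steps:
y = 631 (y = 6 - 1*(-625) = 6 + 625 = 631)
F(P, N) = 145 + N + P (F(P, N) = (N + (-58 + P)) + 203 = (-58 + N + P) + 203 = 145 + N + P)
C = -299922 (C = 2*(-189308 + 39347) = 2*(-149961) = -299922)
(280724 + F(376, -603))/(C + q(377, y)) = (280724 + (145 - 603 + 376))/(-299922 - 320) = (280724 - 82)/(-300242) = 280642*(-1/300242) = -140321/150121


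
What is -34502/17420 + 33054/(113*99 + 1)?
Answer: 912463/936995 ≈ 0.97382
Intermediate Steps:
-34502/17420 + 33054/(113*99 + 1) = -34502*1/17420 + 33054/(11187 + 1) = -1327/670 + 33054/11188 = -1327/670 + 33054*(1/11188) = -1327/670 + 16527/5594 = 912463/936995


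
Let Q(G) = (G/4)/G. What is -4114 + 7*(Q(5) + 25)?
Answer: -15749/4 ≈ -3937.3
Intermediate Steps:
Q(G) = 1/4 (Q(G) = (G*(1/4))/G = (G/4)/G = 1/4)
-4114 + 7*(Q(5) + 25) = -4114 + 7*(1/4 + 25) = -4114 + 7*(101/4) = -4114 + 707/4 = -15749/4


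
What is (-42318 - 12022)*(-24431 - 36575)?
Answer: 3315066040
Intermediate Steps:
(-42318 - 12022)*(-24431 - 36575) = -54340*(-61006) = 3315066040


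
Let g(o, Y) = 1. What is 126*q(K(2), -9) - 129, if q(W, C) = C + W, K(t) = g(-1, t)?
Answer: -1137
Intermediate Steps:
K(t) = 1
126*q(K(2), -9) - 129 = 126*(-9 + 1) - 129 = 126*(-8) - 129 = -1008 - 129 = -1137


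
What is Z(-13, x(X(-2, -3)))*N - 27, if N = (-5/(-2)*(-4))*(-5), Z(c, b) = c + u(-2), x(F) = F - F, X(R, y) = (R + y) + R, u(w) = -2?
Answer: -777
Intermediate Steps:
X(R, y) = y + 2*R
x(F) = 0
Z(c, b) = -2 + c (Z(c, b) = c - 2 = -2 + c)
N = 50 (N = (-5*(-1/2)*(-4))*(-5) = ((5/2)*(-4))*(-5) = -10*(-5) = 50)
Z(-13, x(X(-2, -3)))*N - 27 = (-2 - 13)*50 - 27 = -15*50 - 27 = -750 - 27 = -777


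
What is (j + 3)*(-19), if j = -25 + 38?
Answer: -304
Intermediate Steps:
j = 13
(j + 3)*(-19) = (13 + 3)*(-19) = 16*(-19) = -304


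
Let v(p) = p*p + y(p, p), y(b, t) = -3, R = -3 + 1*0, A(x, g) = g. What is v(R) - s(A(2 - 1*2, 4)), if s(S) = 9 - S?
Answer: 1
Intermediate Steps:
R = -3 (R = -3 + 0 = -3)
v(p) = -3 + p**2 (v(p) = p*p - 3 = p**2 - 3 = -3 + p**2)
v(R) - s(A(2 - 1*2, 4)) = (-3 + (-3)**2) - (9 - 1*4) = (-3 + 9) - (9 - 4) = 6 - 1*5 = 6 - 5 = 1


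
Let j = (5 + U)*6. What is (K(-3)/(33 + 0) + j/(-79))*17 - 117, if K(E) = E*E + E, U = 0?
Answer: -104597/869 ≈ -120.36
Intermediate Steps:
j = 30 (j = (5 + 0)*6 = 5*6 = 30)
K(E) = E + E**2 (K(E) = E**2 + E = E + E**2)
(K(-3)/(33 + 0) + j/(-79))*17 - 117 = ((-3*(1 - 3))/(33 + 0) + 30/(-79))*17 - 117 = (-3*(-2)/33 + 30*(-1/79))*17 - 117 = (6*(1/33) - 30/79)*17 - 117 = (2/11 - 30/79)*17 - 117 = -172/869*17 - 117 = -2924/869 - 117 = -104597/869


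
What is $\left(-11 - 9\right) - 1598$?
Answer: $-1618$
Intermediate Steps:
$\left(-11 - 9\right) - 1598 = -20 - 1598 = -1618$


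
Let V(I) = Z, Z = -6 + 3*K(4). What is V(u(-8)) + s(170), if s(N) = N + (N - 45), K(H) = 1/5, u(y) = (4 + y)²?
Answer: 1448/5 ≈ 289.60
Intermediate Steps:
K(H) = ⅕
Z = -27/5 (Z = -6 + 3*(⅕) = -6 + ⅗ = -27/5 ≈ -5.4000)
V(I) = -27/5
s(N) = -45 + 2*N (s(N) = N + (-45 + N) = -45 + 2*N)
V(u(-8)) + s(170) = -27/5 + (-45 + 2*170) = -27/5 + (-45 + 340) = -27/5 + 295 = 1448/5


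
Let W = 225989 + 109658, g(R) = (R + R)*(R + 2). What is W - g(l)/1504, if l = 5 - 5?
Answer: 335647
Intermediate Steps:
l = 0
g(R) = 2*R*(2 + R) (g(R) = (2*R)*(2 + R) = 2*R*(2 + R))
W = 335647
W - g(l)/1504 = 335647 - 2*0*(2 + 0)/1504 = 335647 - 2*0*2/1504 = 335647 - 0/1504 = 335647 - 1*0 = 335647 + 0 = 335647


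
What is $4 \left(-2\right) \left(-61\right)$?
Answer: $488$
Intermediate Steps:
$4 \left(-2\right) \left(-61\right) = \left(-8\right) \left(-61\right) = 488$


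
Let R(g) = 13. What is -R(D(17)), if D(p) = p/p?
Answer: -13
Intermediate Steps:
D(p) = 1
-R(D(17)) = -1*13 = -13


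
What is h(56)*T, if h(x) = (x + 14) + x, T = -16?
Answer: -2016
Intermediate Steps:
h(x) = 14 + 2*x (h(x) = (14 + x) + x = 14 + 2*x)
h(56)*T = (14 + 2*56)*(-16) = (14 + 112)*(-16) = 126*(-16) = -2016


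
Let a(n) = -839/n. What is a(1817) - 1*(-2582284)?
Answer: 4692009189/1817 ≈ 2.5823e+6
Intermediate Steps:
a(1817) - 1*(-2582284) = -839/1817 - 1*(-2582284) = -839*1/1817 + 2582284 = -839/1817 + 2582284 = 4692009189/1817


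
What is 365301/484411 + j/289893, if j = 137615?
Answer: 172560422558/140427358023 ≈ 1.2288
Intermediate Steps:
365301/484411 + j/289893 = 365301/484411 + 137615/289893 = 172560422558/140427358023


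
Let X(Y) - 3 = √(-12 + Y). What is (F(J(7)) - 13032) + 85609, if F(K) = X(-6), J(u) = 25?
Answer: 72580 + 3*I*√2 ≈ 72580.0 + 4.2426*I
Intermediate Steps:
X(Y) = 3 + √(-12 + Y)
F(K) = 3 + 3*I*√2 (F(K) = 3 + √(-12 - 6) = 3 + √(-18) = 3 + 3*I*√2)
(F(J(7)) - 13032) + 85609 = ((3 + 3*I*√2) - 13032) + 85609 = (-13029 + 3*I*√2) + 85609 = 72580 + 3*I*√2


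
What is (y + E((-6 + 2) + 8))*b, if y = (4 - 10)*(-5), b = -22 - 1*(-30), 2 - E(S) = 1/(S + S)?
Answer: 255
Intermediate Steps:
E(S) = 2 - 1/(2*S) (E(S) = 2 - 1/(S + S) = 2 - 1/(2*S))
b = 8 (b = -22 + 30 = 8)
y = 30 (y = -6*(-5) = 30)
(y + E((-6 + 2) + 8))*b = (30 + (2 - 1/(2*((-6 + 2) + 8))))*8 = (30 + (2 - 1/(2*(-4 + 8))))*8 = (30 + (2 - 1/2/4))*8 = (30 + (2 - 1/2*1/4))*8 = (30 + (2 - 1/8))*8 = (30 + 15/8)*8 = (255/8)*8 = 255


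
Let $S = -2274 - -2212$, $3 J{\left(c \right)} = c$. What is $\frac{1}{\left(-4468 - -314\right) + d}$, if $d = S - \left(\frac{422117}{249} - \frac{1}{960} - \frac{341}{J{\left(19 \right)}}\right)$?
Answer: $- \frac{1513920}{8867643863} \approx -0.00017072$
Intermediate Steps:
$J{\left(c \right)} = \frac{c}{3}$
$S = -62$ ($S = -2274 + 2212 = -62$)
$d = - \frac{2578820183}{1513920}$ ($d = -62 + \left(\left(\frac{1}{960} - 1695\right) + \left(\frac{341}{\frac{1}{3} \cdot 19} + \frac{186}{-747}\right)\right) = -62 + \left(\left(\frac{1}{960} - 1695\right) + \left(\frac{341}{\frac{19}{3}} + 186 \left(- \frac{1}{747}\right)\right)\right) = -62 + \left(- \frac{1627199}{960} + \left(341 \cdot \frac{3}{19} - \frac{62}{249}\right)\right) = -62 + \left(- \frac{1627199}{960} + \left(\frac{1023}{19} - \frac{62}{249}\right)\right) = -62 + \left(- \frac{1627199}{960} + \frac{253549}{4731}\right) = -62 - \frac{2484957143}{1513920} = - \frac{2578820183}{1513920} \approx -1703.4$)
$\frac{1}{\left(-4468 - -314\right) + d} = \frac{1}{\left(-4468 - -314\right) - \frac{2578820183}{1513920}} = \frac{1}{\left(-4468 + 314\right) - \frac{2578820183}{1513920}} = \frac{1}{-4154 - \frac{2578820183}{1513920}} = \frac{1}{- \frac{8867643863}{1513920}} = - \frac{1513920}{8867643863}$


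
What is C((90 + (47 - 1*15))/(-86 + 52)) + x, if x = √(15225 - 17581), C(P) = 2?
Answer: 2 + 2*I*√589 ≈ 2.0 + 48.539*I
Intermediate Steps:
x = 2*I*√589 (x = √(-2356) = 2*I*√589 ≈ 48.539*I)
C((90 + (47 - 1*15))/(-86 + 52)) + x = 2 + 2*I*√589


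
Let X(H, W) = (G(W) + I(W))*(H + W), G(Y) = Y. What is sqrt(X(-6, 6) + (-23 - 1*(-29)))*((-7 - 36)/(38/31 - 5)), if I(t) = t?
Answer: 1333*sqrt(6)/117 ≈ 27.907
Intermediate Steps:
X(H, W) = 2*W*(H + W) (X(H, W) = (W + W)*(H + W) = (2*W)*(H + W) = 2*W*(H + W))
sqrt(X(-6, 6) + (-23 - 1*(-29)))*((-7 - 36)/(38/31 - 5)) = sqrt(2*6*(-6 + 6) + (-23 - 1*(-29)))*((-7 - 36)/(38/31 - 5)) = sqrt(2*6*0 + (-23 + 29))*(-43/(38*(1/31) - 5)) = sqrt(0 + 6)*(-43/(38/31 - 5)) = sqrt(6)*(-43/(-117/31)) = sqrt(6)*(-43*(-31/117)) = sqrt(6)*(1333/117) = 1333*sqrt(6)/117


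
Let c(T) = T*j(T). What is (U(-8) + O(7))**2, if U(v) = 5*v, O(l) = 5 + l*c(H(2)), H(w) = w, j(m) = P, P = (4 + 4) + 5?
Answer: 21609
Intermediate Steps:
P = 13 (P = 8 + 5 = 13)
j(m) = 13
c(T) = 13*T (c(T) = T*13 = 13*T)
O(l) = 5 + 26*l (O(l) = 5 + l*(13*2) = 5 + l*26 = 5 + 26*l)
(U(-8) + O(7))**2 = (5*(-8) + (5 + 26*7))**2 = (-40 + (5 + 182))**2 = (-40 + 187)**2 = 147**2 = 21609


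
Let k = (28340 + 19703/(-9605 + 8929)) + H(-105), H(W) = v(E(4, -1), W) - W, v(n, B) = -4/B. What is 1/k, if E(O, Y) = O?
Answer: 70980/2016959989 ≈ 3.5192e-5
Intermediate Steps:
H(W) = -W - 4/W (H(W) = -4/W - W = -W - 4/W)
k = 2016959989/70980 (k = (28340 + 19703/(-9605 + 8929)) + (-1*(-105) - 4/(-105)) = (28340 + 19703/(-676)) + (105 - 4*(-1/105)) = (28340 + 19703*(-1/676)) + (105 + 4/105) = (28340 - 19703/676) + 11029/105 = 19138137/676 + 11029/105 = 2016959989/70980 ≈ 28416.)
1/k = 1/(2016959989/70980) = 70980/2016959989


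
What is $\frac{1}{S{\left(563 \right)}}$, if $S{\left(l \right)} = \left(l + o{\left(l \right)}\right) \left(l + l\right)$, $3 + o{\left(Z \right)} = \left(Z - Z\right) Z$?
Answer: $\frac{1}{630560} \approx 1.5859 \cdot 10^{-6}$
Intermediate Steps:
$o{\left(Z \right)} = -3$ ($o{\left(Z \right)} = -3 + \left(Z - Z\right) Z = -3 + 0 Z = -3 + 0 = -3$)
$S{\left(l \right)} = 2 l \left(-3 + l\right)$ ($S{\left(l \right)} = \left(l - 3\right) \left(l + l\right) = \left(-3 + l\right) 2 l = 2 l \left(-3 + l\right)$)
$\frac{1}{S{\left(563 \right)}} = \frac{1}{2 \cdot 563 \left(-3 + 563\right)} = \frac{1}{2 \cdot 563 \cdot 560} = \frac{1}{630560}$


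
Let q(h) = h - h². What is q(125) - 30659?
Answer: -46159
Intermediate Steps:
q(125) - 30659 = 125*(1 - 1*125) - 30659 = 125*(1 - 125) - 30659 = 125*(-124) - 30659 = -15500 - 30659 = -46159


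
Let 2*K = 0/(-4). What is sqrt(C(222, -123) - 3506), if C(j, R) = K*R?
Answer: I*sqrt(3506) ≈ 59.211*I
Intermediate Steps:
K = 0 (K = (0/(-4))/2 = (0*(-1/4))/2 = (1/2)*0 = 0)
C(j, R) = 0 (C(j, R) = 0*R = 0)
sqrt(C(222, -123) - 3506) = sqrt(0 - 3506) = sqrt(-3506) = I*sqrt(3506)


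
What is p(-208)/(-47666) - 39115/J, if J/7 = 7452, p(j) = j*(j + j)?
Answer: -3189051091/1243224612 ≈ -2.5651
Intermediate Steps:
p(j) = 2*j**2 (p(j) = j*(2*j) = 2*j**2)
J = 52164 (J = 7*7452 = 52164)
p(-208)/(-47666) - 39115/J = (2*(-208)**2)/(-47666) - 39115/52164 = (2*43264)*(-1/47666) - 39115*1/52164 = 86528*(-1/47666) - 39115/52164 = -43264/23833 - 39115/52164 = -3189051091/1243224612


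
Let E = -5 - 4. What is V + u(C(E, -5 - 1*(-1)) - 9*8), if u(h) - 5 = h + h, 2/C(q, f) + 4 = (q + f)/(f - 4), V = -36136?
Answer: -689257/19 ≈ -36277.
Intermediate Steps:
E = -9
C(q, f) = 2/(-4 + (f + q)/(-4 + f)) (C(q, f) = 2/(-4 + (q + f)/(f - 4)) = 2/(-4 + (f + q)/(-4 + f)))
u(h) = 5 + 2*h (u(h) = 5 + (h + h) = 5 + 2*h)
V + u(C(E, -5 - 1*(-1)) - 9*8) = -36136 + (5 + 2*(2*(-4 + (-5 - 1*(-1)))/(16 - 9 - 3*(-5 - 1*(-1))) - 9*8)) = -36136 + (5 + 2*(2*(-4 + (-5 + 1))/(16 - 9 - 3*(-5 + 1)) - 72)) = -36136 + (5 + 2*(2*(-4 - 4)/(16 - 9 - 3*(-4)) - 72)) = -36136 + (5 + 2*(2*(-8)/(16 - 9 + 12) - 72)) = -36136 + (5 + 2*(2*(-8)/19 - 72)) = -36136 + (5 + 2*(2*(1/19)*(-8) - 72)) = -36136 + (5 + 2*(-16/19 - 72)) = -36136 + (5 + 2*(-1384/19)) = -36136 + (5 - 2768/19) = -36136 - 2673/19 = -689257/19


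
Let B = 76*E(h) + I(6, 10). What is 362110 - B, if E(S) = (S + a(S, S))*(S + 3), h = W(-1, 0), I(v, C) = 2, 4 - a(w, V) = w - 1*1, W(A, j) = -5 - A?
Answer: 362488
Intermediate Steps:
a(w, V) = 5 - w (a(w, V) = 4 - (w - 1*1) = 4 - (w - 1) = 4 - (-1 + w) = 4 + (1 - w) = 5 - w)
h = -4 (h = -5 - 1*(-1) = -5 + 1 = -4)
E(S) = 15 + 5*S (E(S) = (S + (5 - S))*(S + 3) = 5*(3 + S) = 15 + 5*S)
B = -378 (B = 76*(15 + 5*(-4)) + 2 = 76*(15 - 20) + 2 = 76*(-5) + 2 = -380 + 2 = -378)
362110 - B = 362110 - 1*(-378) = 362110 + 378 = 362488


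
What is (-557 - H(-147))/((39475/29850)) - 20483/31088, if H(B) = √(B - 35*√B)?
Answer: -20707665761/49087952 - 8358*√(-3 - 5*I*√3)/1579 ≈ -431.14 + 13.055*I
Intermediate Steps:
(-557 - H(-147))/((39475/29850)) - 20483/31088 = (-557 - √(-147 - 245*I*√3))/((39475/29850)) - 20483/31088 = (-557 - √(-147 - 245*I*√3))/((39475*(1/29850))) - 20483*1/31088 = (-557 - √(-147 - 245*I*√3))/(1579/1194) - 20483/31088 = (-557 - √(-147 - 245*I*√3))*(1194/1579) - 20483/31088 = (-665058/1579 - 1194*√(-147 - 245*I*√3)/1579) - 20483/31088 = -20707665761/49087952 - 1194*√(-147 - 245*I*√3)/1579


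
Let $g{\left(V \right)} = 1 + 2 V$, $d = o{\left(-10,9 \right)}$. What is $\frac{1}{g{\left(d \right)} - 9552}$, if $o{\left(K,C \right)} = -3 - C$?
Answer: $- \frac{1}{9575} \approx -0.00010444$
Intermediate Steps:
$d = -12$ ($d = -3 - 9 = -12$)
$\frac{1}{g{\left(d \right)} - 9552} = \frac{1}{\left(1 + 2 \left(-12\right)\right) - 9552} = \frac{1}{\left(1 - 24\right) - 9552} = \frac{1}{-23 - 9552} = \frac{1}{-9575} = - \frac{1}{9575}$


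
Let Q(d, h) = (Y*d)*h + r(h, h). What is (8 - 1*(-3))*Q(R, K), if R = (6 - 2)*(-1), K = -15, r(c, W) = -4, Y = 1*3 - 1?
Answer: 1276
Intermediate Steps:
Y = 2 (Y = 3 - 1 = 2)
R = -4 (R = 4*(-1) = -4)
Q(d, h) = -4 + 2*d*h (Q(d, h) = (2*d)*h - 4 = 2*d*h - 4 = -4 + 2*d*h)
(8 - 1*(-3))*Q(R, K) = (8 - 1*(-3))*(-4 + 2*(-4)*(-15)) = (8 + 3)*(-4 + 120) = 11*116 = 1276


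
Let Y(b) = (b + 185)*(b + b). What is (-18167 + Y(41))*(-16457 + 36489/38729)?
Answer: -232624232360/38729 ≈ -6.0065e+6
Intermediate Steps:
Y(b) = 2*b*(185 + b) (Y(b) = (185 + b)*(2*b) = 2*b*(185 + b))
(-18167 + Y(41))*(-16457 + 36489/38729) = (-18167 + 2*41*(185 + 41))*(-16457 + 36489/38729) = (-18167 + 2*41*226)*(-16457 + 36489*(1/38729)) = (-18167 + 18532)*(-16457 + 36489/38729) = 365*(-637326664/38729) = -232624232360/38729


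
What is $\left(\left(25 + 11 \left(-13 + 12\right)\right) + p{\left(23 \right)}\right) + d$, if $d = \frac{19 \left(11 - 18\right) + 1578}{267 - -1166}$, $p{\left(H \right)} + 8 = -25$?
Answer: $- \frac{25782}{1433} \approx -17.992$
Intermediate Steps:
$p{\left(H \right)} = -33$ ($p{\left(H \right)} = -8 - 25 = -33$)
$d = \frac{1445}{1433}$ ($d = \frac{19 \left(-7\right) + 1578}{267 + 1166} = \frac{-133 + 1578}{1433} = 1445 \cdot \frac{1}{1433} = \frac{1445}{1433} \approx 1.0084$)
$\left(\left(25 + 11 \left(-13 + 12\right)\right) + p{\left(23 \right)}\right) + d = \left(\left(25 + 11 \left(-13 + 12\right)\right) - 33\right) + \frac{1445}{1433} = \left(\left(25 + 11 \left(-1\right)\right) - 33\right) + \frac{1445}{1433} = \left(\left(25 - 11\right) - 33\right) + \frac{1445}{1433} = \left(14 - 33\right) + \frac{1445}{1433} = -19 + \frac{1445}{1433} = - \frac{25782}{1433}$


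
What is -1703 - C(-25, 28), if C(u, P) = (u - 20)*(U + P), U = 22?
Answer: 547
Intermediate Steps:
C(u, P) = (-20 + u)*(22 + P) (C(u, P) = (u - 20)*(22 + P) = (-20 + u)*(22 + P))
-1703 - C(-25, 28) = -1703 - (-440 - 20*28 + 22*(-25) + 28*(-25)) = -1703 - (-440 - 560 - 550 - 700) = -1703 - 1*(-2250) = -1703 + 2250 = 547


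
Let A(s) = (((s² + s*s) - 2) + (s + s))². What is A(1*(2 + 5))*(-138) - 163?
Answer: -1669963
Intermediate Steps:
A(s) = (-2 + 2*s + 2*s²)² (A(s) = (((s² + s²) - 2) + 2*s)² = ((2*s² - 2) + 2*s)² = ((-2 + 2*s²) + 2*s)² = (-2 + 2*s + 2*s²)²)
A(1*(2 + 5))*(-138) - 163 = (4*(-1 + 1*(2 + 5) + (1*(2 + 5))²)²)*(-138) - 163 = (4*(-1 + 1*7 + (1*7)²)²)*(-138) - 163 = (4*(-1 + 7 + 7²)²)*(-138) - 163 = (4*(-1 + 7 + 49)²)*(-138) - 163 = (4*55²)*(-138) - 163 = (4*3025)*(-138) - 163 = 12100*(-138) - 163 = -1669800 - 163 = -1669963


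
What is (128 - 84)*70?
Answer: 3080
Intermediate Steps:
(128 - 84)*70 = 44*70 = 3080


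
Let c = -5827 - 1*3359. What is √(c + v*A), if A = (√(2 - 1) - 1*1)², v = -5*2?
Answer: I*√9186 ≈ 95.844*I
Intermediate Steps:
c = -9186 (c = -5827 - 3359 = -9186)
v = -10
A = 0 (A = (√1 - 1)² = (1 - 1)² = 0² = 0)
√(c + v*A) = √(-9186 - 10*0) = √(-9186 + 0) = √(-9186) = I*√9186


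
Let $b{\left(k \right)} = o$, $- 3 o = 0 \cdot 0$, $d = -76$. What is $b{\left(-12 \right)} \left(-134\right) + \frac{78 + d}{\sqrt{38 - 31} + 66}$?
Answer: $\frac{132}{4349} - \frac{2 \sqrt{7}}{4349} \approx 0.029135$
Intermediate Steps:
$o = 0$ ($o = - \frac{0 \cdot 0}{3} = \left(- \frac{1}{3}\right) 0 = 0$)
$b{\left(k \right)} = 0$
$b{\left(-12 \right)} \left(-134\right) + \frac{78 + d}{\sqrt{38 - 31} + 66} = 0 \left(-134\right) + \frac{78 - 76}{\sqrt{38 - 31} + 66} = 0 + \frac{2}{\sqrt{7} + 66} = 0 + \frac{2}{66 + \sqrt{7}} = \frac{2}{66 + \sqrt{7}}$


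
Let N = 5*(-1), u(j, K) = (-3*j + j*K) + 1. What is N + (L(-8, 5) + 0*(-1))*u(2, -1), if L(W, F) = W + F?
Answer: 16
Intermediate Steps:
L(W, F) = F + W
u(j, K) = 1 - 3*j + K*j (u(j, K) = (-3*j + K*j) + 1 = 1 - 3*j + K*j)
N = -5
N + (L(-8, 5) + 0*(-1))*u(2, -1) = -5 + ((5 - 8) + 0*(-1))*(1 - 3*2 - 1*2) = -5 + (-3 + 0)*(1 - 6 - 2) = -5 - 3*(-7) = -5 + 21 = 16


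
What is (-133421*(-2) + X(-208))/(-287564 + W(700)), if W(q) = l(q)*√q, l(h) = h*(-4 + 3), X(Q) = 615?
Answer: -19227751187/20587513524 + 234024875*√7/10293756762 ≈ -0.87380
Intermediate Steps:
l(h) = -h (l(h) = h*(-1) = -h)
W(q) = -q^(3/2) (W(q) = (-q)*√q = -q^(3/2))
(-133421*(-2) + X(-208))/(-287564 + W(700)) = (-133421*(-2) + 615)/(-287564 - 700^(3/2)) = (266842 + 615)/(-287564 - 7000*√7) = 267457/(-287564 - 7000*√7)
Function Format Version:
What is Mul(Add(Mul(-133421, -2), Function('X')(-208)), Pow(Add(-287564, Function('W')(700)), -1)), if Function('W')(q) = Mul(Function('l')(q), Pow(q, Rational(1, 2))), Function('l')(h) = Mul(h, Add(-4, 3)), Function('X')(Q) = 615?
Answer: Add(Rational(-19227751187, 20587513524), Mul(Rational(234024875, 10293756762), Pow(7, Rational(1, 2)))) ≈ -0.87380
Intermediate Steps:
Function('l')(h) = Mul(-1, h) (Function('l')(h) = Mul(h, -1) = Mul(-1, h))
Function('W')(q) = Mul(-1, Pow(q, Rational(3, 2))) (Function('W')(q) = Mul(Mul(-1, q), Pow(q, Rational(1, 2))) = Mul(-1, Pow(q, Rational(3, 2))))
Mul(Add(Mul(-133421, -2), Function('X')(-208)), Pow(Add(-287564, Function('W')(700)), -1)) = Mul(Add(Mul(-133421, -2), 615), Pow(Add(-287564, Mul(-1, Pow(700, Rational(3, 2)))), -1)) = Mul(Add(266842, 615), Pow(Add(-287564, Mul(-1, Mul(7000, Pow(7, Rational(1, 2))))), -1)) = Mul(267457, Pow(Add(-287564, Mul(-7000, Pow(7, Rational(1, 2)))), -1))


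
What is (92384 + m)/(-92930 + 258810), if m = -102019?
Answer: -1927/33176 ≈ -0.058084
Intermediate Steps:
(92384 + m)/(-92930 + 258810) = (92384 - 102019)/(-92930 + 258810) = -9635/165880 = -9635*1/165880 = -1927/33176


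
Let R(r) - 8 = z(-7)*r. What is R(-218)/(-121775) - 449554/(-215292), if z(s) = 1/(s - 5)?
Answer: 651652439/312109325 ≈ 2.0879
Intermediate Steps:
z(s) = 1/(-5 + s)
R(r) = 8 - r/12 (R(r) = 8 + r/(-5 - 7) = 8 + r/(-12) = 8 - r/12)
R(-218)/(-121775) - 449554/(-215292) = (8 - 1/12*(-218))/(-121775) - 449554/(-215292) = (8 + 109/6)*(-1/121775) - 449554*(-1/215292) = (157/6)*(-1/121775) + 32111/15378 = -157/730650 + 32111/15378 = 651652439/312109325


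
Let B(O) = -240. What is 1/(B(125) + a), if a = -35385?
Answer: -1/35625 ≈ -2.8070e-5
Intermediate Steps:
1/(B(125) + a) = 1/(-240 - 35385) = 1/(-35625) = -1/35625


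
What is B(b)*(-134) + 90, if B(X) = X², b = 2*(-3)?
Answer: -4734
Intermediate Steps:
b = -6
B(b)*(-134) + 90 = (-6)²*(-134) + 90 = 36*(-134) + 90 = -4824 + 90 = -4734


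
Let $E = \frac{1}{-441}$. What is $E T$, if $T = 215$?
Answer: $- \frac{215}{441} \approx -0.48753$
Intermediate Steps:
$E = - \frac{1}{441} \approx -0.0022676$
$E T = \left(- \frac{1}{441}\right) 215 = - \frac{215}{441}$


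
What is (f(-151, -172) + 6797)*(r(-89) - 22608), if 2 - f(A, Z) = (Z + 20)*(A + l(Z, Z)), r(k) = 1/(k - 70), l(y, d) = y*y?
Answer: -16106345763895/159 ≈ -1.0130e+11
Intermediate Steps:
l(y, d) = y²
r(k) = 1/(-70 + k)
f(A, Z) = 2 - (20 + Z)*(A + Z²) (f(A, Z) = 2 - (Z + 20)*(A + Z²) = 2 - (20 + Z)*(A + Z²))
(f(-151, -172) + 6797)*(r(-89) - 22608) = ((2 - 1*(-172)³ - 20*(-151) - 20*(-172)² - 1*(-151)*(-172)) + 6797)*(1/(-70 - 89) - 22608) = ((2 - 1*(-5088448) + 3020 - 20*29584 - 25972) + 6797)*(1/(-159) - 22608) = ((2 + 5088448 + 3020 - 591680 - 25972) + 6797)*(-1/159 - 22608) = (4473818 + 6797)*(-3594673/159) = 4480615*(-3594673/159) = -16106345763895/159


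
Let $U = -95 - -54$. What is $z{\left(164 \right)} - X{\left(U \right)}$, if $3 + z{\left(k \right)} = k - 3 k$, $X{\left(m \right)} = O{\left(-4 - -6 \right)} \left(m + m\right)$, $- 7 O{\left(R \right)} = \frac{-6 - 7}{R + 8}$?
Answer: $- \frac{11052}{35} \approx -315.77$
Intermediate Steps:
$U = -41$ ($U = -95 + 54 = -41$)
$O{\left(R \right)} = \frac{13}{7 \left(8 + R\right)}$ ($O{\left(R \right)} = - \frac{\left(-6 - 7\right) \frac{1}{R + 8}}{7} = - \frac{\left(-13\right) \frac{1}{8 + R}}{7} = \frac{13}{7 \left(8 + R\right)}$)
$X{\left(m \right)} = \frac{13 m}{35}$ ($X{\left(m \right)} = \frac{13}{7 \left(8 - -2\right)} \left(m + m\right) = \frac{13}{7 \left(8 + \left(-4 + 6\right)\right)} 2 m = \frac{13}{7 \left(8 + 2\right)} 2 m = \frac{13}{7 \cdot 10} \cdot 2 m = \frac{13}{7} \cdot \frac{1}{10} \cdot 2 m = \frac{13 \cdot 2 m}{70} = \frac{13 m}{35}$)
$z{\left(k \right)} = -3 - 2 k$ ($z{\left(k \right)} = -3 + \left(k - 3 k\right) = -3 - 2 k$)
$z{\left(164 \right)} - X{\left(U \right)} = \left(-3 - 328\right) - \frac{13}{35} \left(-41\right) = \left(-3 - 328\right) - - \frac{533}{35} = -331 + \frac{533}{35} = - \frac{11052}{35}$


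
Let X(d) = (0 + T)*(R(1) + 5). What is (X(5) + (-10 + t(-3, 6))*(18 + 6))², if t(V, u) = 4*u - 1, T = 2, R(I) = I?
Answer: 104976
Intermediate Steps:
X(d) = 12 (X(d) = (0 + 2)*(1 + 5) = 2*6 = 12)
t(V, u) = -1 + 4*u
(X(5) + (-10 + t(-3, 6))*(18 + 6))² = (12 + (-10 + (-1 + 4*6))*(18 + 6))² = (12 + (-10 + (-1 + 24))*24)² = (12 + (-10 + 23)*24)² = (12 + 13*24)² = (12 + 312)² = 324² = 104976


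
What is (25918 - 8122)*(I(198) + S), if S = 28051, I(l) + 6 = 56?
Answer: 500085396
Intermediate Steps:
I(l) = 50 (I(l) = -6 + 56 = 50)
(25918 - 8122)*(I(198) + S) = (25918 - 8122)*(50 + 28051) = 17796*28101 = 500085396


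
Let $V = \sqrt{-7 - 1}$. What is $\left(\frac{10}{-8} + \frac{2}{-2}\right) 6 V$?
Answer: $- 27 i \sqrt{2} \approx - 38.184 i$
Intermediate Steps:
$V = 2 i \sqrt{2}$ ($V = \sqrt{-8} = 2 i \sqrt{2} \approx 2.8284 i$)
$\left(\frac{10}{-8} + \frac{2}{-2}\right) 6 V = \left(\frac{10}{-8} + \frac{2}{-2}\right) 6 \cdot 2 i \sqrt{2} = \left(10 \left(- \frac{1}{8}\right) + 2 \left(- \frac{1}{2}\right)\right) 6 \cdot 2 i \sqrt{2} = \left(- \frac{5}{4} - 1\right) 6 \cdot 2 i \sqrt{2} = \left(- \frac{9}{4}\right) 6 \cdot 2 i \sqrt{2} = - \frac{27 \cdot 2 i \sqrt{2}}{2} = - 27 i \sqrt{2}$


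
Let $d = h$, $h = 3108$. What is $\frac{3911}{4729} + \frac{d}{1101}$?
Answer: $\frac{6334581}{1735543} \approx 3.6499$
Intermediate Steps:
$d = 3108$
$\frac{3911}{4729} + \frac{d}{1101} = \frac{3911}{4729} + \frac{3108}{1101} = 3911 \cdot \frac{1}{4729} + 3108 \cdot \frac{1}{1101} = \frac{3911}{4729} + \frac{1036}{367} = \frac{6334581}{1735543}$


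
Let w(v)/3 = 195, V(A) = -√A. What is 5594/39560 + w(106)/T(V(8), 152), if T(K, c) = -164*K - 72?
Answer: 44389339/129796360 + 23985*√2/26248 ≈ 1.6343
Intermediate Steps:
w(v) = 585 (w(v) = 3*195 = 585)
T(K, c) = -72 - 164*K
5594/39560 + w(106)/T(V(8), 152) = 5594/39560 + 585/(-72 - (-164)*√8) = 5594*(1/39560) + 585/(-72 - (-164)*2*√2) = 2797/19780 + 585/(-72 - (-328)*√2) = 2797/19780 + 585/(-72 + 328*√2)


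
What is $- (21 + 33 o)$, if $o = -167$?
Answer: $5490$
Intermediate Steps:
$- (21 + 33 o) = - (21 + 33 \left(-167\right)) = - (21 - 5511) = \left(-1\right) \left(-5490\right) = 5490$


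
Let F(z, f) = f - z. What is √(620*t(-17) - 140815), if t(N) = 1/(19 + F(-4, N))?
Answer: 7*I*√25845/3 ≈ 375.12*I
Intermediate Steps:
t(N) = 1/(23 + N) (t(N) = 1/(19 + (N - 1*(-4))) = 1/(19 + (N + 4)) = 1/(19 + (4 + N)) = 1/(23 + N))
√(620*t(-17) - 140815) = √(620/(23 - 17) - 140815) = √(620/6 - 140815) = √(620*(⅙) - 140815) = √(310/3 - 140815) = √(-422135/3) = 7*I*√25845/3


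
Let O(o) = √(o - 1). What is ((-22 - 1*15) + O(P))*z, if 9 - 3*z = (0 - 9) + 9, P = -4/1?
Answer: -111 + 3*I*√5 ≈ -111.0 + 6.7082*I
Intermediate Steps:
P = -4 (P = 1*(-4) = -4)
O(o) = √(-1 + o)
z = 3 (z = 3 - ((0 - 9) + 9)/3 = 3 - (-9 + 9)/3 = 3 - ⅓*0 = 3 + 0 = 3)
((-22 - 1*15) + O(P))*z = ((-22 - 1*15) + √(-1 - 4))*3 = ((-22 - 15) + √(-5))*3 = (-37 + I*√5)*3 = -111 + 3*I*√5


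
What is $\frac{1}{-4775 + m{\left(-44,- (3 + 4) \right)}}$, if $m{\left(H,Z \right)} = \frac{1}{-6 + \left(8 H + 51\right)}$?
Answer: $- \frac{307}{1465926} \approx -0.00020942$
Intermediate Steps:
$m{\left(H,Z \right)} = \frac{1}{45 + 8 H}$ ($m{\left(H,Z \right)} = \frac{1}{-6 + \left(51 + 8 H\right)} = \frac{1}{45 + 8 H}$)
$\frac{1}{-4775 + m{\left(-44,- (3 + 4) \right)}} = \frac{1}{-4775 + \frac{1}{45 + 8 \left(-44\right)}} = \frac{1}{-4775 + \frac{1}{45 - 352}} = \frac{1}{-4775 + \frac{1}{-307}} = \frac{1}{-4775 - \frac{1}{307}} = \frac{1}{- \frac{1465926}{307}} = - \frac{307}{1465926}$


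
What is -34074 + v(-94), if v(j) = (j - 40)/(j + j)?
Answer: -3202889/94 ≈ -34073.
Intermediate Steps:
v(j) = (-40 + j)/(2*j) (v(j) = (-40 + j)/((2*j)) = (-40 + j)*(1/(2*j)) = (-40 + j)/(2*j))
-34074 + v(-94) = -34074 + (½)*(-40 - 94)/(-94) = -34074 + (½)*(-1/94)*(-134) = -34074 + 67/94 = -3202889/94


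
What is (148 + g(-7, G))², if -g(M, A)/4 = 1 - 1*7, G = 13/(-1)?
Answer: 29584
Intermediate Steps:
G = -13 (G = 13*(-1) = -13)
g(M, A) = 24 (g(M, A) = -4*(1 - 1*7) = -4*(1 - 7) = -4*(-6) = 24)
(148 + g(-7, G))² = (148 + 24)² = 172² = 29584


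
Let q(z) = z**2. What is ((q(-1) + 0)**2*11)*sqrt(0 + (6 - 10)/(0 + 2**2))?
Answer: 11*I ≈ 11.0*I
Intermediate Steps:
((q(-1) + 0)**2*11)*sqrt(0 + (6 - 10)/(0 + 2**2)) = (((-1)**2 + 0)**2*11)*sqrt(0 + (6 - 10)/(0 + 2**2)) = ((1 + 0)**2*11)*sqrt(0 - 4/(0 + 4)) = (1**2*11)*sqrt(0 - 4/4) = (1*11)*sqrt(0 - 4*1/4) = 11*sqrt(0 - 1) = 11*sqrt(-1) = 11*I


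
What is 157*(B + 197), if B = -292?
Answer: -14915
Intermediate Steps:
157*(B + 197) = 157*(-292 + 197) = 157*(-95) = -14915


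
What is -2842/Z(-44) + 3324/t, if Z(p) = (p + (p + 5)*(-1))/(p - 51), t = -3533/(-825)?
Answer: -188032634/3533 ≈ -53222.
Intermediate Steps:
t = 3533/825 (t = -3533*(-1/825) = 3533/825 ≈ 4.2824)
Z(p) = -5/(-51 + p) (Z(p) = (p + (5 + p)*(-1))/(-51 + p) = (p + (-5 - p))/(-51 + p) = -5/(-51 + p))
-2842/Z(-44) + 3324/t = -2842/((-5/(-51 - 44))) + 3324/(3533/825) = -2842/((-5/(-95))) + 3324*(825/3533) = -2842/((-5*(-1/95))) + 2742300/3533 = -2842/1/19 + 2742300/3533 = -2842*19 + 2742300/3533 = -53998 + 2742300/3533 = -188032634/3533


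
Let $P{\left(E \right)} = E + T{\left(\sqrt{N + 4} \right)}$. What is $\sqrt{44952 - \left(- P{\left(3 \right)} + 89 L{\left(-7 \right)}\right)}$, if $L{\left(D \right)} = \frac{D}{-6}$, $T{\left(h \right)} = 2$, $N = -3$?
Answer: $\frac{\sqrt{1614714}}{6} \approx 211.79$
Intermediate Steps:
$L{\left(D \right)} = - \frac{D}{6}$ ($L{\left(D \right)} = D \left(- \frac{1}{6}\right) = - \frac{D}{6}$)
$P{\left(E \right)} = 2 + E$ ($P{\left(E \right)} = E + 2 = 2 + E$)
$\sqrt{44952 - \left(- P{\left(3 \right)} + 89 L{\left(-7 \right)}\right)} = \sqrt{44952 + \left(- 89 \left(\left(- \frac{1}{6}\right) \left(-7\right)\right) + \left(2 + 3\right)\right)} = \sqrt{44952 + \left(\left(-89\right) \frac{7}{6} + 5\right)} = \sqrt{44952 + \left(- \frac{623}{6} + 5\right)} = \sqrt{44952 - \frac{593}{6}} = \sqrt{\frac{269119}{6}} = \frac{\sqrt{1614714}}{6}$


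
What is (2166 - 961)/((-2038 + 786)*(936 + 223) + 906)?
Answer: -1205/1450162 ≈ -0.00083094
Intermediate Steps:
(2166 - 961)/((-2038 + 786)*(936 + 223) + 906) = 1205/(-1252*1159 + 906) = 1205/(-1451068 + 906) = 1205/(-1450162) = 1205*(-1/1450162) = -1205/1450162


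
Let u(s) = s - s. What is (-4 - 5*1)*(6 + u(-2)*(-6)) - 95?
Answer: -149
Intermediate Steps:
u(s) = 0
(-4 - 5*1)*(6 + u(-2)*(-6)) - 95 = (-4 - 5*1)*(6 + 0*(-6)) - 95 = (-4 - 5)*(6 + 0) - 95 = -9*6 - 95 = -54 - 95 = -149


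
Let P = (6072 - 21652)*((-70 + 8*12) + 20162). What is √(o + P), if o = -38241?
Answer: I*√314567281 ≈ 17736.0*I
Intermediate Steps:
P = -314529040 (P = -15580*((-70 + 96) + 20162) = -15580*(26 + 20162) = -15580*20188 = -314529040)
√(o + P) = √(-38241 - 314529040) = √(-314567281) = I*√314567281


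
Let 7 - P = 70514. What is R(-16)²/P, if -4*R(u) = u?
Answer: -16/70507 ≈ -0.00022693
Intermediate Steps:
P = -70507 (P = 7 - 1*70514 = 7 - 70514 = -70507)
R(u) = -u/4
R(-16)²/P = (-¼*(-16))²/(-70507) = 4²*(-1/70507) = 16*(-1/70507) = -16/70507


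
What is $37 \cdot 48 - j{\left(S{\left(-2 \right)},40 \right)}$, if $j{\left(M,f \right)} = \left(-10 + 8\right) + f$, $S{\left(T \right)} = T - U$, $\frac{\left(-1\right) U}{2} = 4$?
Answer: $1738$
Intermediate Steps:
$U = -8$ ($U = \left(-2\right) 4 = -8$)
$S{\left(T \right)} = 8 + T$ ($S{\left(T \right)} = T - -8 = T + 8 = 8 + T$)
$j{\left(M,f \right)} = -2 + f$
$37 \cdot 48 - j{\left(S{\left(-2 \right)},40 \right)} = 37 \cdot 48 - \left(-2 + 40\right) = 1776 - 38 = 1738$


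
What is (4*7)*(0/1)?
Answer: 0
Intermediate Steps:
(4*7)*(0/1) = 28*(0*1) = 28*0 = 0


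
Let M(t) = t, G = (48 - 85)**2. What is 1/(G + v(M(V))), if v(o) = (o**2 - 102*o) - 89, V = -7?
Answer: 1/2043 ≈ 0.00048948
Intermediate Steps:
G = 1369 (G = (-37)**2 = 1369)
v(o) = -89 + o**2 - 102*o
1/(G + v(M(V))) = 1/(1369 + (-89 + (-7)**2 - 102*(-7))) = 1/(1369 + (-89 + 49 + 714)) = 1/(1369 + 674) = 1/2043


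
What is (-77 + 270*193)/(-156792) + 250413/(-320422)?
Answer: -27967636511/25119803112 ≈ -1.1134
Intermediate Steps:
(-77 + 270*193)/(-156792) + 250413/(-320422) = (-77 + 52110)*(-1/156792) + 250413*(-1/320422) = 52033*(-1/156792) - 250413/320422 = -52033/156792 - 250413/320422 = -27967636511/25119803112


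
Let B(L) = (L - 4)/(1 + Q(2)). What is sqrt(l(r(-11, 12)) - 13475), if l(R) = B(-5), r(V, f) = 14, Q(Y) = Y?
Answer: I*sqrt(13478) ≈ 116.09*I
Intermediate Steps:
B(L) = -4/3 + L/3 (B(L) = (L - 4)/(1 + 2) = (-4 + L)/3 = (-4 + L)*(1/3) = -4/3 + L/3)
l(R) = -3 (l(R) = -4/3 + (1/3)*(-5) = -4/3 - 5/3 = -3)
sqrt(l(r(-11, 12)) - 13475) = sqrt(-3 - 13475) = sqrt(-13478) = I*sqrt(13478)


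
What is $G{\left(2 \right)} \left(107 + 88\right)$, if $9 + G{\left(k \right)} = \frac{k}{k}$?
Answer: $-1560$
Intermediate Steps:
$G{\left(k \right)} = -8$ ($G{\left(k \right)} = -9 + \frac{k}{k} = -9 + 1 = -8$)
$G{\left(2 \right)} \left(107 + 88\right) = - 8 \left(107 + 88\right) = \left(-8\right) 195 = -1560$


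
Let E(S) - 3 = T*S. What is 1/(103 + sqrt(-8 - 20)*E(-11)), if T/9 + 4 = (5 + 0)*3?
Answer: 103/33033697 + 2172*I*sqrt(7)/33033697 ≈ 3.118e-6 + 0.00017396*I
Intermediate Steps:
T = 99 (T = -36 + 9*((5 + 0)*3) = -36 + 9*(5*3) = -36 + 9*15 = -36 + 135 = 99)
E(S) = 3 + 99*S
1/(103 + sqrt(-8 - 20)*E(-11)) = 1/(103 + sqrt(-8 - 20)*(3 + 99*(-11))) = 1/(103 + sqrt(-28)*(3 - 1089)) = 1/(103 + (2*I*sqrt(7))*(-1086)) = 1/(103 - 2172*I*sqrt(7))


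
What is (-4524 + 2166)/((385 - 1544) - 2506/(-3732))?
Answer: 4400028/2161441 ≈ 2.0357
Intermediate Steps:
(-4524 + 2166)/((385 - 1544) - 2506/(-3732)) = -2358/(-1159 - 2506*(-1/3732)) = -2358/(-1159 + 1253/1866) = -2358/(-2161441/1866) = -2358*(-1866/2161441) = 4400028/2161441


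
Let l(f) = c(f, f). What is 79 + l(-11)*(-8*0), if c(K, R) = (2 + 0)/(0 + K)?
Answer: 79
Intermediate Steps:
c(K, R) = 2/K
l(f) = 2/f
79 + l(-11)*(-8*0) = 79 + (2/(-11))*(-8*0) = 79 + (2*(-1/11))*0 = 79 - 2/11*0 = 79 + 0 = 79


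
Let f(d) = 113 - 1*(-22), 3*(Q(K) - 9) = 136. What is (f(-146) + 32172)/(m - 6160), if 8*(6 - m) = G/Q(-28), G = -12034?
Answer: -21064164/3994357 ≈ -5.2735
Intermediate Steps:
Q(K) = 163/3 (Q(K) = 9 + (1/3)*136 = 9 + 136/3 = 163/3)
f(d) = 135 (f(d) = 113 + 22 = 135)
m = 21963/652 (m = 6 - (-6017)/(4*163/3) = 6 - (-6017)*3/(4*163) = 6 - 1/8*(-36102/163) = 6 + 18051/652 = 21963/652 ≈ 33.686)
(f(-146) + 32172)/(m - 6160) = (135 + 32172)/(21963/652 - 6160) = 32307/(-3994357/652) = 32307*(-652/3994357) = -21064164/3994357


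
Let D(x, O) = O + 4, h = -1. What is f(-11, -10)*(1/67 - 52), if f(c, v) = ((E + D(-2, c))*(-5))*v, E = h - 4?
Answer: 2089800/67 ≈ 31191.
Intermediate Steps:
D(x, O) = 4 + O
E = -5 (E = -1 - 4 = -5)
f(c, v) = v*(5 - 5*c) (f(c, v) = ((-5 + (4 + c))*(-5))*v = ((-1 + c)*(-5))*v = (5 - 5*c)*v = v*(5 - 5*c))
f(-11, -10)*(1/67 - 52) = (5*(-10)*(1 - 1*(-11)))*(1/67 - 52) = (5*(-10)*(1 + 11))*(1/67 - 52) = (5*(-10)*12)*(-3483/67) = -600*(-3483/67) = 2089800/67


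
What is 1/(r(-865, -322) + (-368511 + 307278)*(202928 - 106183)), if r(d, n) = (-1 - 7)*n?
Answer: -1/5923984009 ≈ -1.6881e-10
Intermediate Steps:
r(d, n) = -8*n
1/(r(-865, -322) + (-368511 + 307278)*(202928 - 106183)) = 1/(-8*(-322) + (-368511 + 307278)*(202928 - 106183)) = 1/(2576 - 61233*96745) = 1/(2576 - 5923986585) = 1/(-5923984009) = -1/5923984009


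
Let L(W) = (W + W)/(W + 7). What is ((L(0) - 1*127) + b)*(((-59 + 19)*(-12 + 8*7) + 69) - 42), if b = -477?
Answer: 1046732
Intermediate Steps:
L(W) = 2*W/(7 + W) (L(W) = (2*W)/(7 + W) = 2*W/(7 + W))
((L(0) - 1*127) + b)*(((-59 + 19)*(-12 + 8*7) + 69) - 42) = ((2*0/(7 + 0) - 1*127) - 477)*(((-59 + 19)*(-12 + 8*7) + 69) - 42) = ((2*0/7 - 127) - 477)*((-40*(-12 + 56) + 69) - 42) = ((2*0*(⅐) - 127) - 477)*((-40*44 + 69) - 42) = ((0 - 127) - 477)*((-1760 + 69) - 42) = (-127 - 477)*(-1691 - 42) = -604*(-1733) = 1046732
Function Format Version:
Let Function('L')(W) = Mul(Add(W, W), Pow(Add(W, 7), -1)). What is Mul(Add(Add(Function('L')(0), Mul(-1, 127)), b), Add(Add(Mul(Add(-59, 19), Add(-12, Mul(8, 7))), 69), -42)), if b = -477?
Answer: 1046732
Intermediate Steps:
Function('L')(W) = Mul(2, W, Pow(Add(7, W), -1)) (Function('L')(W) = Mul(Mul(2, W), Pow(Add(7, W), -1)) = Mul(2, W, Pow(Add(7, W), -1)))
Mul(Add(Add(Function('L')(0), Mul(-1, 127)), b), Add(Add(Mul(Add(-59, 19), Add(-12, Mul(8, 7))), 69), -42)) = Mul(Add(Add(Mul(2, 0, Pow(Add(7, 0), -1)), Mul(-1, 127)), -477), Add(Add(Mul(Add(-59, 19), Add(-12, Mul(8, 7))), 69), -42)) = Mul(Add(Add(Mul(2, 0, Pow(7, -1)), -127), -477), Add(Add(Mul(-40, Add(-12, 56)), 69), -42)) = Mul(Add(Add(Mul(2, 0, Rational(1, 7)), -127), -477), Add(Add(Mul(-40, 44), 69), -42)) = Mul(Add(Add(0, -127), -477), Add(Add(-1760, 69), -42)) = Mul(Add(-127, -477), Add(-1691, -42)) = Mul(-604, -1733) = 1046732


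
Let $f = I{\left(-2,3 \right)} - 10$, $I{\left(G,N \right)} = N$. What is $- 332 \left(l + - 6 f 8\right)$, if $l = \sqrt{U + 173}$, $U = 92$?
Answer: $-111552 - 332 \sqrt{265} \approx -1.1696 \cdot 10^{5}$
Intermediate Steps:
$l = \sqrt{265}$ ($l = \sqrt{92 + 173} = \sqrt{265} \approx 16.279$)
$f = -7$ ($f = 3 - 10 = -7$)
$- 332 \left(l + - 6 f 8\right) = - 332 \left(\sqrt{265} + \left(-6\right) \left(-7\right) 8\right) = - 332 \left(\sqrt{265} + 42 \cdot 8\right) = - 332 \left(\sqrt{265} + 336\right) = - 332 \left(336 + \sqrt{265}\right) = -111552 - 332 \sqrt{265}$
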